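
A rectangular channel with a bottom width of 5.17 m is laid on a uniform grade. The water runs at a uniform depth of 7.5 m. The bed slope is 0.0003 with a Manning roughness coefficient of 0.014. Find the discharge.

Flow area A = b·y = 5.17 × 7.5 = 38.77 m². Wetted perimeter P = b + 2y = 5.17 + 2×7.5 = 20.17 m.
Hydraulic radius R = A/P = 38.77/20.17 = 1.922 m.
Manning's equation: Q = (1/n) A R^(2/3) S^(1/2) = (1/0.014) × 38.77 × 1.922^(2/3) × 0.0003^(1/2) = 74.2 m³/s.

Q = 74.2 m³/s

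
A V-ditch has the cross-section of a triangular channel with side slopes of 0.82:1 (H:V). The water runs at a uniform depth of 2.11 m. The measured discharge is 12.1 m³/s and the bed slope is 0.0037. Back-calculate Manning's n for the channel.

For a triangular section with side slope z = 0.82: A = zy² = 0.82×2.11² = 3.651 m²; P = 2y√(1+z²) = 2×2.11×1.293 = 5.457 m.
Hydraulic radius R = A/P = 3.651/5.457 = 0.669 m.
Rearranging Manning's equation: n = (1/Q) A R^(2/3) S^(1/2) = (1/12.1) × 3.651 × 0.669^(2/3) × √0.0037 = 0.014.

n = 0.014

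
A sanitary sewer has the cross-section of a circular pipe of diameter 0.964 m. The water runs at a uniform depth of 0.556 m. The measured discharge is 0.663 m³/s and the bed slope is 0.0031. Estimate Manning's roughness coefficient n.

For a circular section of diameter D = 0.964 m at depth y = 0.556 m, the central angle is θ = 2 arccos(1 − 2y/D) = 3.45 rad. Then A = (D²/8)(θ − sin θ) = 0.436 m² and P = Dθ/2 = 1.663 m.
Hydraulic radius R = A/P = 0.436/1.663 = 0.2622 m.
Rearranging Manning's equation: n = (1/Q) A R^(2/3) S^(1/2) = (1/0.663) × 0.436 × 0.2622^(2/3) × √0.0031 = 0.015.

n = 0.015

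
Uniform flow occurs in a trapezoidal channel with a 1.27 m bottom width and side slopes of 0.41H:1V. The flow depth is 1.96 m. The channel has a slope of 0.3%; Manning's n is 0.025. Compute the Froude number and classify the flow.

subcritical

With bottom width b = 1.27 m and side slope z = 0.41: A = (b + zy)y = (1.27 + 0.41×1.96)×1.96 = 4.064 m²; P = b + 2y√(1+z²) = 1.27 + 2×1.96×1.081 = 5.507 m.
Hydraulic radius R = A/P = 4.064/5.507 = 0.7381 m.
V = (1/n) R^(2/3) √S = (1/0.025) × 0.7381^(2/3) × √0.003 = 1.789 m/s. Hydraulic depth D_h = A/T = 4.064/2.877 = 1.413 m.
Froude number Fr = V/√(g·D_h) = 1.789/√(9.81×1.413) = 0.481, which is less than 1, so the flow is subcritical.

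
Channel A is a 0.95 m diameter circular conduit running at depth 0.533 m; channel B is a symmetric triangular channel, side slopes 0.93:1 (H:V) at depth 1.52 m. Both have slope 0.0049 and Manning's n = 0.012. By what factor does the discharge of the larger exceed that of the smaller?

Channel A: For a circular section of diameter D = 0.95 m at depth y = 0.533 m, the central angle is θ = 2 arccos(1 − 2y/D) = 3.386 rad. Then A = (D²/8)(θ − sin θ) = 0.4094 m² and P = Dθ/2 = 1.609 m. Hydraulic radius R = A/P = 0.4094/1.609 = 0.2545 m. Q_A = (1/0.012)·0.4094·0.2545^(2/3)·√0.0049 = 0.959 m³/s.
Channel B: For a triangular section with side slope z = 0.93: A = zy² = 0.93×1.52² = 2.149 m²; P = 2y√(1+z²) = 2×1.52×1.366 = 4.151 m. Hydraulic radius R = A/P = 2.149/4.151 = 0.5176 m. Q_B = (1/0.012)·2.149·0.5176^(2/3)·√0.0049 = 8.08 m³/s.
The larger discharge is 8.08 m³/s and the smaller is 0.959 m³/s; the ratio is 8.43.

8.43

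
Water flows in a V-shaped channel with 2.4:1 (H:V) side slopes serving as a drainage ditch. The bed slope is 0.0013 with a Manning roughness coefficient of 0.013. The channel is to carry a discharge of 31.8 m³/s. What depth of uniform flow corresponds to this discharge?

Manning's equation rearranged: A R^(2/3) = nQ / (1·√S) = 0.013 × 31.8 / (√0.0013) = 11.47.
Try y = 1.78 m: A R^(2/3) = 6.67 — too small.
Try y = 2.18 m: A R^(2/3) = 11.45 — matches.

y_n = 2.18 m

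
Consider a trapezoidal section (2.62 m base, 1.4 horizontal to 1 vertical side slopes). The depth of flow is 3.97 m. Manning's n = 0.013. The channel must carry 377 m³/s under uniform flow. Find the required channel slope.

S = 0.00908

With bottom width b = 2.62 m and side slope z = 1.4: A = (b + zy)y = (2.62 + 1.4×3.97)×3.97 = 32.47 m²; P = b + 2y√(1+z²) = 2.62 + 2×3.97×1.72 = 16.28 m.
Hydraulic radius R = A/P = 32.47/16.28 = 1.994 m.
From Manning's equation, S = [nQ / (1 A R^(2/3))]² = [0.013 × 377 / (1 × 32.47 × 1.994^(2/3))]² = 0.00908.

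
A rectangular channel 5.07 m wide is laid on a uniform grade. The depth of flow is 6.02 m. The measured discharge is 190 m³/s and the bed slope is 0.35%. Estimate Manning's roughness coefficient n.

n = 0.014

Flow area A = b·y = 5.07 × 6.02 = 30.52 m². Wetted perimeter P = b + 2y = 5.07 + 2×6.02 = 17.11 m.
Hydraulic radius R = A/P = 30.52/17.11 = 1.784 m.
Rearranging Manning's equation: n = (1/Q) A R^(2/3) S^(1/2) = (1/190) × 30.52 × 1.784^(2/3) × √0.0035 = 0.014.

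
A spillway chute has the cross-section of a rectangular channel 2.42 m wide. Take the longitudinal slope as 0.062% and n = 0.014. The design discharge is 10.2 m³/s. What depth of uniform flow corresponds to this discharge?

y_n = 2.68 m

Manning's equation rearranged: A R^(2/3) = nQ / (1·√S) = 0.014 × 10.2 / (√0.00062) = 5.735.
Try y = 2.1 m: A R^(2/3) = 4.261 — too small.
Try y = 2.96 m: A R^(2/3) = 6.472 — too large.
Try y = 2.68 m: A R^(2/3) = 5.745 — ≈ 5.735.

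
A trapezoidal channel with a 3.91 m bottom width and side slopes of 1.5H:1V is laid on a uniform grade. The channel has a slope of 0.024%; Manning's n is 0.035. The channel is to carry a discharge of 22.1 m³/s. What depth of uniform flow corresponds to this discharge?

y_n = 3.5 m

Manning's equation rearranged: A R^(2/3) = nQ / (1·√S) = 0.035 × 22.1 / (√0.00024) = 49.93.
Try y = 2.87 m: A R^(2/3) = 32.97 — short.
Try y = 4.3 m: A R^(2/3) = 77.5 — over.
Try y = 3.5 m: A R^(2/3) = 49.86 — ≈ 49.93.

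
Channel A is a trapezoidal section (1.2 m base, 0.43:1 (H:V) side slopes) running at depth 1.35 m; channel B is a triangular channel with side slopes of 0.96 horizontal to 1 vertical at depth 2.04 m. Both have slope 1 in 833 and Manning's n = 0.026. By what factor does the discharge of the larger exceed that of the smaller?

1.89

Channel A: With bottom width b = 1.2 m and side slope z = 0.43: A = (b + zy)y = (1.2 + 0.43×1.35)×1.35 = 2.404 m²; P = b + 2y√(1+z²) = 1.2 + 2×1.35×1.089 = 4.139 m. Hydraulic radius R = A/P = 2.404/4.139 = 0.5807 m. Q_A = (1/0.026)·2.404·0.5807^(2/3)·√0.0012 = 2.23 m³/s.
Channel B: For a triangular section with side slope z = 0.96: A = zy² = 0.96×2.04² = 3.995 m²; P = 2y√(1+z²) = 2×2.04×1.386 = 5.656 m. Hydraulic radius R = A/P = 3.995/5.656 = 0.7064 m. Q_B = (1/0.026)·3.995·0.7064^(2/3)·√0.0012 = 4.223 m³/s.
The larger discharge is 4.223 m³/s and the smaller is 2.23 m³/s; the ratio is 1.89.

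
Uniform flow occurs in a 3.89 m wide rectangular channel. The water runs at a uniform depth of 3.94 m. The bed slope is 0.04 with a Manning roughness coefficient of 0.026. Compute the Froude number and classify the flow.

supercritical

Flow area A = b·y = 3.89 × 3.94 = 15.33 m². Wetted perimeter P = b + 2y = 3.89 + 2×3.94 = 11.77 m.
Hydraulic radius R = A/P = 15.33/11.77 = 1.302 m.
V = (1/n) R^(2/3) √S = (1/0.026) × 1.302^(2/3) × √0.04 = 9.173 m/s. Hydraulic depth D_h = A/T = 15.33/3.89 = 3.94 m.
Froude number Fr = V/√(g·D_h) = 9.173/√(9.81×3.94) = 1.48, which is greater than 1, so the flow is supercritical.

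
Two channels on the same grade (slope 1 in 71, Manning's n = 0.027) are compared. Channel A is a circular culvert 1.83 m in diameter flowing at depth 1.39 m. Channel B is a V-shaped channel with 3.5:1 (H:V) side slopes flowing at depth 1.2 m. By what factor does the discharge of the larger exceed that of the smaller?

Channel A: For a circular section of diameter D = 1.83 m at depth y = 1.39 m, the central angle is θ = 2 arccos(1 − 2y/D) = 4.233 rad. Then A = (D²/8)(θ − sin θ) = 2.144 m² and P = Dθ/2 = 3.873 m. Hydraulic radius R = A/P = 2.144/3.873 = 0.5534 m. Q_A = (1/0.027)·2.144·0.5534^(2/3)·√0.01408 = 6.351 m³/s.
Channel B: For a triangular section with side slope z = 3.5: A = zy² = 3.5×1.2² = 5.04 m²; P = 2y√(1+z²) = 2×1.2×3.64 = 8.736 m. Hydraulic radius R = A/P = 5.04/8.736 = 0.5769 m. Q_B = (1/0.027)·5.04·0.5769^(2/3)·√0.01408 = 15.35 m³/s.
The larger discharge is 15.35 m³/s and the smaller is 6.351 m³/s; the ratio is 2.42.

2.42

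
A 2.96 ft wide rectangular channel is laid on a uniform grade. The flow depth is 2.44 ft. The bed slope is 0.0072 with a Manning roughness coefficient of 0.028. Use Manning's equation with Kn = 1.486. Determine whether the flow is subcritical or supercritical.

subcritical

Flow area A = b·y = 2.96 × 2.44 = 7.222 ft². Wetted perimeter P = b + 2y = 2.96 + 2×2.44 = 7.84 ft.
Hydraulic radius R = A/P = 7.222/7.84 = 0.9212 ft.
V = (1.486/n) R^(2/3) √S = (1.486/0.028) × 0.9212^(2/3) × √0.0072 = 4.264 ft/s. Hydraulic depth D_h = A/T = 7.222/2.96 = 2.44 ft.
Froude number Fr = V/√(g·D_h) = 4.264/√(32.2×2.44) = 0.481, which is less than 1, so the flow is subcritical.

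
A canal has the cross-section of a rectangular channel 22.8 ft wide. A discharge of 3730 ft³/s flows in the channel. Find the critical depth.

For a rectangular channel, critical depth y_c = (q²/g)^(1/3) where q = Q/b = 3730/22.8 = 163.6 ft²/s.
So y_c = (163.6²/32.2)^(1/3) = 9.4 ft.

y_c = 9.4 ft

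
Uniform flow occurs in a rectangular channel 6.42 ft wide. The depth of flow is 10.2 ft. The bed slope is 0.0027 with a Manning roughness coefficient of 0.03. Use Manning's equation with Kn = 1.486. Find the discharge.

Q = 306 ft³/s

Flow area A = b·y = 6.42 × 10.2 = 65.48 ft². Wetted perimeter P = b + 2y = 6.42 + 2×10.2 = 26.82 ft.
Hydraulic radius R = A/P = 65.48/26.82 = 2.442 ft.
Manning's equation: Q = (1.486/n) A R^(2/3) S^(1/2) = (1.486/0.03) × 65.48 × 2.442^(2/3) × 0.0027^(1/2) = 306 ft³/s.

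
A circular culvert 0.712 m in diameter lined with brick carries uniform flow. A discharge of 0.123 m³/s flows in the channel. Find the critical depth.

y_c = 0.213 m

At critical depth, Q² T / (g A³) = 1, i.e. A³/T = Q²/g = 0.123²/9.81 = 0.001542.
Trying y = 0.178 m: A³/T = 0.0007649 — short.
Trying y = 0.271 m: A³/T = 0.003896 — over.
Trying y = 0.213 m: A³/T = 0.001537 — close enough.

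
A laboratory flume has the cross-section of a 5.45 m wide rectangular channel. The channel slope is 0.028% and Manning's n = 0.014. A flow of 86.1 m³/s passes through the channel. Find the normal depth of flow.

Manning's equation rearranged: A R^(2/3) = nQ / (1·√S) = 0.014 × 86.1 / (√0.00028) = 72.04.
Try y = 9.93 m: A R^(2/3) = 89.82 — over.
Try y = 8.2 m: A R^(2/3) = 72.01 — close enough.

y_n = 8.2 m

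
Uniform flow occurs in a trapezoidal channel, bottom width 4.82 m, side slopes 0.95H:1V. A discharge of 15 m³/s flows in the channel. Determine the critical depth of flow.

At critical depth, Q² T / (g A³) = 1, i.e. A³/T = Q²/g = 15²/9.81 = 22.94.
Trying y = 1.13 m: A³/T = 42.39 — too large.
Trying y = 0.934 m: A³/T = 22.97 — ≈ 22.94.

y_c = 0.934 m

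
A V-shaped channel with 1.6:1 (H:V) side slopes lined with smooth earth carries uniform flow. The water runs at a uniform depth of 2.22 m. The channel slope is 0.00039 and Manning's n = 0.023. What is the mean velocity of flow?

V = 0.825 m/s

For a triangular section with side slope z = 1.6: A = zy² = 1.6×2.22² = 7.885 m²; P = 2y√(1+z²) = 2×2.22×1.887 = 8.377 m.
Hydraulic radius R = A/P = 7.885/8.377 = 0.9413 m.
From Manning's equation, V = (1/n) R^(2/3) S^(1/2) = (1/0.023) × 0.9413^(2/3) × 0.00039^(1/2) = 0.825 m/s.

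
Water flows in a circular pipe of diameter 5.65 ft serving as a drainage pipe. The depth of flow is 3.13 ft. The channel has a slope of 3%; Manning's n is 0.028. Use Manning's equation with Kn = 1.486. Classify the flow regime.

For a circular section of diameter D = 5.65 ft at depth y = 3.13 ft, the central angle is θ = 2 arccos(1 − 2y/D) = 3.358 rad. Then A = (D²/8)(θ − sin θ) = 14.26 ft² and P = Dθ/2 = 9.486 ft.
Hydraulic radius R = A/P = 14.26/9.486 = 1.503 ft.
V = (1.486/n) R^(2/3) √S = (1.486/0.028) × 1.503^(2/3) × √0.03 = 12.06 ft/s. Hydraulic depth D_h = A/T = 14.26/5.617 = 2.538 ft.
Froude number Fr = V/√(g·D_h) = 12.06/√(32.2×2.538) = 1.33, which is greater than 1, so the flow is supercritical.

supercritical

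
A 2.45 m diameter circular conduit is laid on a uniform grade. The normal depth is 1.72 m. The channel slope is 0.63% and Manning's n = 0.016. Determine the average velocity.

For a circular section of diameter D = 2.45 m at depth y = 1.72 m, the central angle is θ = 2 arccos(1 − 2y/D) = 3.974 rad. Then A = (D²/8)(θ − sin θ) = 3.536 m² and P = Dθ/2 = 4.868 m.
Hydraulic radius R = A/P = 3.536/4.868 = 0.7265 m.
From Manning's equation, V = (1/n) R^(2/3) S^(1/2) = (1/0.016) × 0.7265^(2/3) × 0.0063^(1/2) = 4.01 m/s.

V = 4.01 m/s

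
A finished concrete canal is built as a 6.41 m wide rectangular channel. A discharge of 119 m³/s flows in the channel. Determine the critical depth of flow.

For a rectangular channel, critical depth y_c = (q²/g)^(1/3) where q = Q/b = 119/6.41 = 18.56 m²/s.
So y_c = (18.56²/9.81)^(1/3) = 3.28 m.

y_c = 3.28 m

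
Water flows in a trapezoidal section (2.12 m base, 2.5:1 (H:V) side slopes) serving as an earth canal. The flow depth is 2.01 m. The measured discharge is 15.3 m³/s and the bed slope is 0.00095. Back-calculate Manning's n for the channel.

With bottom width b = 2.12 m and side slope z = 2.5: A = (b + zy)y = (2.12 + 2.5×2.01)×2.01 = 14.36 m²; P = b + 2y√(1+z²) = 2.12 + 2×2.01×2.693 = 12.94 m.
Hydraulic radius R = A/P = 14.36/12.94 = 1.109 m.
Rearranging Manning's equation: n = (1/Q) A R^(2/3) S^(1/2) = (1/15.3) × 14.36 × 1.109^(2/3) × √0.00095 = 0.031.

n = 0.031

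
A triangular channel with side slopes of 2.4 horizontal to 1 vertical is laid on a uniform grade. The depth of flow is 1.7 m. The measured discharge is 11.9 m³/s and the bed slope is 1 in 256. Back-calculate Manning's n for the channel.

For a triangular section with side slope z = 2.4: A = zy² = 2.4×1.7² = 6.936 m²; P = 2y√(1+z²) = 2×1.7×2.6 = 8.84 m.
Hydraulic radius R = A/P = 6.936/8.84 = 0.7846 m.
Rearranging Manning's equation: n = (1/Q) A R^(2/3) S^(1/2) = (1/11.9) × 6.936 × 0.7846^(2/3) × √0.003906 = 0.031.

n = 0.031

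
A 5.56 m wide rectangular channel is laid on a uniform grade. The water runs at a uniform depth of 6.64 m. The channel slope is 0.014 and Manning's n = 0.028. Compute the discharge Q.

Flow area A = b·y = 5.56 × 6.64 = 36.92 m². Wetted perimeter P = b + 2y = 5.56 + 2×6.64 = 18.84 m.
Hydraulic radius R = A/P = 36.92/18.84 = 1.96 m.
Manning's equation: Q = (1/n) A R^(2/3) S^(1/2) = (1/0.028) × 36.92 × 1.96^(2/3) × 0.014^(1/2) = 244 m³/s.

Q = 244 m³/s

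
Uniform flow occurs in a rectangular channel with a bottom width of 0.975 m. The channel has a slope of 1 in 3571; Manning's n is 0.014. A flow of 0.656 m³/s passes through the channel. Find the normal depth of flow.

y_n = 1.15 m

Manning's equation rearranged: A R^(2/3) = nQ / (1·√S) = 0.014 × 0.656 / (√0.00028) = 0.5488.
At y = 1.29 m: A R^(2/3) = 0.6292 — over.
At y = 1.15 m: A R^(2/3) = 0.5487 — matches.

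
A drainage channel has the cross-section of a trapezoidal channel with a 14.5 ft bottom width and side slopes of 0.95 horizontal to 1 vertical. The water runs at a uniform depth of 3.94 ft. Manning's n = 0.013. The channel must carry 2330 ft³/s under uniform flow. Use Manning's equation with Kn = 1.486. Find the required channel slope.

With bottom width b = 14.5 ft and side slope z = 0.95: A = (b + zy)y = (14.5 + 0.95×3.94)×3.94 = 71.88 ft²; P = b + 2y√(1+z²) = 14.5 + 2×3.94×1.379 = 25.37 ft.
Hydraulic radius R = A/P = 71.88/25.37 = 2.833 ft.
From Manning's equation, S = [nQ / (1.486 A R^(2/3))]² = [0.013 × 2330 / (1.486 × 71.88 × 2.833^(2/3))]² = 0.0201.

S = 0.0201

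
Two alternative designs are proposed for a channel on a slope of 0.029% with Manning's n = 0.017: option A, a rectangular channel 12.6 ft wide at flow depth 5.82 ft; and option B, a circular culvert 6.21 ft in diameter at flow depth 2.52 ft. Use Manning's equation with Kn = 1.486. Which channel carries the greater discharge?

channel A

Channel A: Flow area A = b·y = 12.6 × 5.82 = 73.33 ft². Wetted perimeter P = b + 2y = 12.6 + 2×5.82 = 24.24 ft. Hydraulic radius R = A/P = 73.33/24.24 = 3.025 ft. Q_A = (1.486/0.017)·73.33·3.025^(2/3)·√0.00029 = 228.3 ft³/s.
Channel B: For a circular section of diameter D = 6.21 ft at depth y = 2.52 ft, the central angle is θ = 2 arccos(1 − 2y/D) = 2.763 rad. Then A = (D²/8)(θ − sin θ) = 11.53 ft² and P = Dθ/2 = 8.578 ft. Hydraulic radius R = A/P = 11.53/8.578 = 1.345 ft. Q_B = (1.486/0.017)·11.53·1.345^(2/3)·√0.00029 = 20.91 ft³/s.
Q_A = 228.3 ft³/s vs Q_B = 20.91 ft³/s, so channel A carries more.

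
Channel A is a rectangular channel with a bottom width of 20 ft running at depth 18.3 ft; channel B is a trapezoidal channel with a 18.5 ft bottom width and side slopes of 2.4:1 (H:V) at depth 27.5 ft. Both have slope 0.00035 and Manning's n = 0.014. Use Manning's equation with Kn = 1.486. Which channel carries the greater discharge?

channel B

Channel A: Flow area A = b·y = 20 × 18.3 = 366 ft². Wetted perimeter P = b + 2y = 20 + 2×18.3 = 56.6 ft. Hydraulic radius R = A/P = 366/56.6 = 6.466 ft. Q_A = (1.486/0.014)·366·6.466^(2/3)·√0.00035 = 2523 ft³/s.
Channel B: With bottom width b = 18.5 ft and side slope z = 2.4: A = (b + zy)y = (18.5 + 2.4×27.5)×27.5 = 2324 ft²; P = b + 2y√(1+z²) = 18.5 + 2×27.5×2.6 = 161.5 ft. Hydraulic radius R = A/P = 2324/161.5 = 14.39 ft. Q_B = (1.486/0.014)·2324·14.39^(2/3)·√0.00035 = 27300 ft³/s.
Q_A = 2523 ft³/s vs Q_B = 27300 ft³/s, so channel B carries more.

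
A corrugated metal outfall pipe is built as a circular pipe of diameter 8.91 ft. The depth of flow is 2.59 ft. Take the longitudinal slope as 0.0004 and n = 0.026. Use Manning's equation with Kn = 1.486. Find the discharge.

Q = 22.4 ft³/s

For a circular section of diameter D = 8.91 ft at depth y = 2.59 ft, the central angle is θ = 2 arccos(1 − 2y/D) = 2.278 rad. Then A = (D²/8)(θ − sin θ) = 15.06 ft² and P = Dθ/2 = 10.15 ft.
Hydraulic radius R = A/P = 15.06/10.15 = 1.484 ft.
Manning's equation: Q = (1.486/n) A R^(2/3) S^(1/2) = (1.486/0.026) × 15.06 × 1.484^(2/3) × 0.0004^(1/2) = 22.4 ft³/s.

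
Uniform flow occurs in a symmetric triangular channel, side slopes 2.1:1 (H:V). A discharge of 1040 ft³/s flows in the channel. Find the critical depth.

y_c = 6.86 ft

At critical depth, Q² T / (g A³) = 1, i.e. A³/T = Q²/g = 1040²/32.2 = 33590.
At y = 5.93 ft: A³/T = 16170 — low.
At y = 8.37 ft: A³/T = 90580 — high.
At y = 6.86 ft: A³/T = 33500 — matches.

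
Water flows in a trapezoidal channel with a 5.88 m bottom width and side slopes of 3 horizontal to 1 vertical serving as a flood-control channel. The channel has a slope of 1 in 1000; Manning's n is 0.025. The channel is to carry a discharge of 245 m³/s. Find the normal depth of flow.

y_n = 4.86 m

Manning's equation rearranged: A R^(2/3) = nQ / (1·√S) = 0.025 × 245 / (√0.001) = 193.7.
At y = 5.31 m: A R^(2/3) = 237.4 — over.
At y = 3.9 m: A R^(2/3) = 117.5 — short.
At y = 4.86 m: A R^(2/3) = 193.5 — ≈ 193.7.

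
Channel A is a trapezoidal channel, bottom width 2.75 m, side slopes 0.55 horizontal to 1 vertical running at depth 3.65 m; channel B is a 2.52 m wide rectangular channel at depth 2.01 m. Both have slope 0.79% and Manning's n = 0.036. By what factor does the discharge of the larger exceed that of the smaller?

Channel A: With bottom width b = 2.75 m and side slope z = 0.55: A = (b + zy)y = (2.75 + 0.55×3.65)×3.65 = 17.36 m²; P = b + 2y√(1+z²) = 2.75 + 2×3.65×1.141 = 11.08 m. Hydraulic radius R = A/P = 17.36/11.08 = 1.567 m. Q_A = (1/0.036)·17.36·1.567^(2/3)·√0.0079 = 57.84 m³/s.
Channel B: Flow area A = b·y = 2.52 × 2.01 = 5.065 m². Wetted perimeter P = b + 2y = 2.52 + 2×2.01 = 6.54 m. Hydraulic radius R = A/P = 5.065/6.54 = 0.7745 m. Q_B = (1/0.036)·5.065·0.7745^(2/3)·√0.0079 = 10.55 m³/s.
The larger discharge is 57.84 m³/s and the smaller is 10.55 m³/s; the ratio is 5.48.

5.48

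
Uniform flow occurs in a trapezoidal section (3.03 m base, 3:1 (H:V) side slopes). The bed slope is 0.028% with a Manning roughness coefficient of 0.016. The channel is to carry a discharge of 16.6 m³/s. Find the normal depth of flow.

y_n = 1.81 m

Manning's equation rearranged: A R^(2/3) = nQ / (1·√S) = 0.016 × 16.6 / (√0.00028) = 15.87.
Trying y = 1.49 m: A R^(2/3) = 10.4 — short.
Trying y = 2.1 m: A R^(2/3) = 22.14 — over.
Trying y = 1.81 m: A R^(2/3) = 15.9 — matches.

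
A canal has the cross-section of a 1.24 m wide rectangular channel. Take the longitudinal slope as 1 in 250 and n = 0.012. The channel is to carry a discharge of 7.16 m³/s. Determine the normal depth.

Manning's equation rearranged: A R^(2/3) = nQ / (1·√S) = 0.012 × 7.16 / (√0.004) = 1.359.
Try y = 1.38 m: A R^(2/3) = 0.9715 — too small.
Try y = 2.03 m: A R^(2/3) = 1.532 — too large.
Try y = 1.83 m: A R^(2/3) = 1.358 — ≈ 1.359.

y_n = 1.83 m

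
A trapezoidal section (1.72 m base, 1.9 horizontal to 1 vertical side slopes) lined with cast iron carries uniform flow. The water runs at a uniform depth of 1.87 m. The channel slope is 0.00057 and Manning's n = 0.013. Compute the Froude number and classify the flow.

subcritical

With bottom width b = 1.72 m and side slope z = 1.9: A = (b + zy)y = (1.72 + 1.9×1.87)×1.87 = 9.861 m²; P = b + 2y√(1+z²) = 1.72 + 2×1.87×2.147 = 9.75 m.
Hydraulic radius R = A/P = 9.861/9.75 = 1.011 m.
V = (1/n) R^(2/3) √S = (1/0.013) × 1.011^(2/3) × √0.00057 = 1.85 m/s. Hydraulic depth D_h = A/T = 9.861/8.826 = 1.117 m.
Froude number Fr = V/√(g·D_h) = 1.85/√(9.81×1.117) = 0.559, which is less than 1, so the flow is subcritical.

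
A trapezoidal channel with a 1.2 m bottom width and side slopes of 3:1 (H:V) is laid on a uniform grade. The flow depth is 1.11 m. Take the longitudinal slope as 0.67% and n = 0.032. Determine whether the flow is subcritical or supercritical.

With bottom width b = 1.2 m and side slope z = 3: A = (b + zy)y = (1.2 + 3×1.11)×1.11 = 5.028 m²; P = b + 2y√(1+z²) = 1.2 + 2×1.11×3.162 = 8.22 m.
Hydraulic radius R = A/P = 5.028/8.22 = 0.6117 m.
V = (1/n) R^(2/3) √S = (1/0.032) × 0.6117^(2/3) × √0.0067 = 1.843 m/s. Hydraulic depth D_h = A/T = 5.028/7.86 = 0.6397 m.
Froude number Fr = V/√(g·D_h) = 1.843/√(9.81×0.6397) = 0.736, which is less than 1, so the flow is subcritical.

subcritical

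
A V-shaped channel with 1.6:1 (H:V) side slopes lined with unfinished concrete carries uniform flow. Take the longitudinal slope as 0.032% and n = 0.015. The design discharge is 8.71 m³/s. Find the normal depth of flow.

Manning's equation rearranged: A R^(2/3) = nQ / (1·√S) = 0.015 × 8.71 / (√0.00032) = 7.304.
At y = 1.75 m: A R^(2/3) = 4.016 — too small.
At y = 2.19 m: A R^(2/3) = 7.304 — ≈ 7.304.

y_n = 2.19 m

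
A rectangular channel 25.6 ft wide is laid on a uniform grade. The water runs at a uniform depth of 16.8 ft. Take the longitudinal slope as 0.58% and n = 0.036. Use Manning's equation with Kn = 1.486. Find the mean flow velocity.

Flow area A = b·y = 25.6 × 16.8 = 430.1 ft². Wetted perimeter P = b + 2y = 25.6 + 2×16.8 = 59.2 ft.
Hydraulic radius R = A/P = 430.1/59.2 = 7.265 ft.
From Manning's equation, V = (1.486/n) R^(2/3) S^(1/2) = (1.486/0.036) × 7.265^(2/3) × 0.0058^(1/2) = 11.8 ft/s.

V = 11.8 ft/s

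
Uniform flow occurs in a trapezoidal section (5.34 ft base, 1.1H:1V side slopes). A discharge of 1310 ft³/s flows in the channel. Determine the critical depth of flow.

At critical depth, Q² T / (g A³) = 1, i.e. A³/T = Q²/g = 1310²/32.2 = 53300.
Trying y = 9.19 ft: A³/T = 112000 — over.
Trying y = 7.68 ft: A³/T = 53400 — ≈ 53300.

y_c = 7.68 ft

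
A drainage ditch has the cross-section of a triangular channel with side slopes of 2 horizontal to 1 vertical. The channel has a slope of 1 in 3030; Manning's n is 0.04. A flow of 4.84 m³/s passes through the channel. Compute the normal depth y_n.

Manning's equation rearranged: A R^(2/3) = nQ / (1·√S) = 0.04 × 4.84 / (√0.00033) = 10.66.
Try y = 2.92 m: A R^(2/3) = 20.37 — too large.
Try y = 2.29 m: A R^(2/3) = 10.66 — matches.

y_n = 2.29 m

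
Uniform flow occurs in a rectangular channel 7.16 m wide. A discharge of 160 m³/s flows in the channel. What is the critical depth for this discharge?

For a rectangular channel, critical depth y_c = (q²/g)^(1/3) where q = Q/b = 160/7.16 = 22.35 m²/s.
So y_c = (22.35²/9.81)^(1/3) = 3.71 m.

y_c = 3.71 m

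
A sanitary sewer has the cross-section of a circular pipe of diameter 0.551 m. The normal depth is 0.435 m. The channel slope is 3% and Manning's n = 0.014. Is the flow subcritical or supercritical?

supercritical

For a circular section of diameter D = 0.551 m at depth y = 0.435 m, the central angle is θ = 2 arccos(1 − 2y/D) = 4.376 rad. Then A = (D²/8)(θ − sin θ) = 0.2019 m² and P = Dθ/2 = 1.206 m.
Hydraulic radius R = A/P = 0.2019/1.206 = 0.1675 m.
V = (1/n) R^(2/3) √S = (1/0.014) × 0.1675^(2/3) × √0.03 = 3.759 m/s. Hydraulic depth D_h = A/T = 0.2019/0.4493 = 0.4494 m.
Froude number Fr = V/√(g·D_h) = 3.759/√(9.81×0.4494) = 1.79, which is greater than 1, so the flow is supercritical.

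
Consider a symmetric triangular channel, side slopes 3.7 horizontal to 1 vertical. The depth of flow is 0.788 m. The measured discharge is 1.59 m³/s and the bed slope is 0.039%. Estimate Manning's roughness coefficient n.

n = 0.015

For a triangular section with side slope z = 3.7: A = zy² = 3.7×0.788² = 2.297 m²; P = 2y√(1+z²) = 2×0.788×3.833 = 6.04 m.
Hydraulic radius R = A/P = 2.297/6.04 = 0.3804 m.
Rearranging Manning's equation: n = (1/Q) A R^(2/3) S^(1/2) = (1/1.59) × 2.297 × 0.3804^(2/3) × √0.00039 = 0.015.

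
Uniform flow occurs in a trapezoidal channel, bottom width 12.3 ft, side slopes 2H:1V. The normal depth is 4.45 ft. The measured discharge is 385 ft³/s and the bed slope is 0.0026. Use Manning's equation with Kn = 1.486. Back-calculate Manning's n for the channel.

n = 0.038

With bottom width b = 12.3 ft and side slope z = 2: A = (b + zy)y = (12.3 + 2×4.45)×4.45 = 94.34 ft²; P = b + 2y√(1+z²) = 12.3 + 2×4.45×2.236 = 32.2 ft.
Hydraulic radius R = A/P = 94.34/32.2 = 2.93 ft.
Rearranging Manning's equation: n = (1.486/Q) A R^(2/3) S^(1/2) = (1.486/385) × 94.34 × 2.93^(2/3) × √0.0026 = 0.038.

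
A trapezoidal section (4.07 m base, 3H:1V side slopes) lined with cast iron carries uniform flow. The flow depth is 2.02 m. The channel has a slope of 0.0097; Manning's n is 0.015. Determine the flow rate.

Q = 153 m³/s

With bottom width b = 4.07 m and side slope z = 3: A = (b + zy)y = (4.07 + 3×2.02)×2.02 = 20.46 m²; P = b + 2y√(1+z²) = 4.07 + 2×2.02×3.162 = 16.85 m.
Hydraulic radius R = A/P = 20.46/16.85 = 1.215 m.
Manning's equation: Q = (1/n) A R^(2/3) S^(1/2) = (1/0.015) × 20.46 × 1.215^(2/3) × 0.0097^(1/2) = 153 m³/s.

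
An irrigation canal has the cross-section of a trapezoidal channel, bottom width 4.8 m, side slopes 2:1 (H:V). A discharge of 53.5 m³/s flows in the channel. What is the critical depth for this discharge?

At critical depth, Q² T / (g A³) = 1, i.e. A³/T = Q²/g = 53.5²/9.81 = 291.8.
Trying y = 2.09 m: A³/T = 502.4 — high.
Trying y = 1.56 m: A³/T = 170.8 — low.
Trying y = 1.81 m: A³/T = 294 — matches.

y_c = 1.81 m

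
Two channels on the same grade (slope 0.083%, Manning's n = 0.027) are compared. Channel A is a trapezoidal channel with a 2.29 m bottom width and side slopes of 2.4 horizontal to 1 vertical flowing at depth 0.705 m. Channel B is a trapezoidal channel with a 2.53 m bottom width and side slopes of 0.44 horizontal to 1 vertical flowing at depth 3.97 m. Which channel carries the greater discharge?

Channel A: With bottom width b = 2.29 m and side slope z = 2.4: A = (b + zy)y = (2.29 + 2.4×0.705)×0.705 = 2.807 m²; P = b + 2y√(1+z²) = 2.29 + 2×0.705×2.6 = 5.956 m. Hydraulic radius R = A/P = 2.807/5.956 = 0.4713 m. Q_A = (1/0.027)·2.807·0.4713^(2/3)·√0.00083 = 1.814 m³/s.
Channel B: With bottom width b = 2.53 m and side slope z = 0.44: A = (b + zy)y = (2.53 + 0.44×3.97)×3.97 = 16.98 m²; P = b + 2y√(1+z²) = 2.53 + 2×3.97×1.093 = 11.2 m. Hydraulic radius R = A/P = 16.98/11.2 = 1.515 m. Q_B = (1/0.027)·16.98·1.515^(2/3)·√0.00083 = 23.9 m³/s.
Q_A = 1.814 m³/s vs Q_B = 23.9 m³/s, so channel B carries more.

channel B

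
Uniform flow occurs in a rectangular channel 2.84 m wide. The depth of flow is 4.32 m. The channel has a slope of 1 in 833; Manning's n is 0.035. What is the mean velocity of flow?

V = 1.03 m/s

Flow area A = b·y = 2.84 × 4.32 = 12.27 m². Wetted perimeter P = b + 2y = 2.84 + 2×4.32 = 11.48 m.
Hydraulic radius R = A/P = 12.27/11.48 = 1.069 m.
From Manning's equation, V = (1/n) R^(2/3) S^(1/2) = (1/0.035) × 1.069^(2/3) × 0.0012^(1/2) = 1.03 m/s.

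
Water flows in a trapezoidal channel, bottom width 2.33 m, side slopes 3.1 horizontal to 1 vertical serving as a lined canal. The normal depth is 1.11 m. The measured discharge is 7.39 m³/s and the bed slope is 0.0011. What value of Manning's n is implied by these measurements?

With bottom width b = 2.33 m and side slope z = 3.1: A = (b + zy)y = (2.33 + 3.1×1.11)×1.11 = 6.406 m²; P = b + 2y√(1+z²) = 2.33 + 2×1.11×3.257 = 9.561 m.
Hydraulic radius R = A/P = 6.406/9.561 = 0.67 m.
Rearranging Manning's equation: n = (1/Q) A R^(2/3) S^(1/2) = (1/7.39) × 6.406 × 0.67^(2/3) × √0.0011 = 0.022.

n = 0.022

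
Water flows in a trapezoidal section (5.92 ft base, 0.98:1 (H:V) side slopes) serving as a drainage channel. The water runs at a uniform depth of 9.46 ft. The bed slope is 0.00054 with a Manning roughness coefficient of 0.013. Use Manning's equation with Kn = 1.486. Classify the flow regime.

With bottom width b = 5.92 ft and side slope z = 0.98: A = (b + zy)y = (5.92 + 0.98×9.46)×9.46 = 143.7 ft²; P = b + 2y√(1+z²) = 5.92 + 2×9.46×1.4 = 32.41 ft.
Hydraulic radius R = A/P = 143.7/32.41 = 4.434 ft.
V = (1.486/n) R^(2/3) √S = (1.486/0.013) × 4.434^(2/3) × √0.00054 = 7.169 ft/s. Hydraulic depth D_h = A/T = 143.7/24.46 = 5.875 ft.
Froude number Fr = V/√(g·D_h) = 7.169/√(32.2×5.875) = 0.521, which is less than 1, so the flow is subcritical.

subcritical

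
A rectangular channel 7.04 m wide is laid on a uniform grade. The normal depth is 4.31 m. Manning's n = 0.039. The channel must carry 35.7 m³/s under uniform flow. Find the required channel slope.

Flow area A = b·y = 7.04 × 4.31 = 30.34 m². Wetted perimeter P = b + 2y = 7.04 + 2×4.31 = 15.66 m.
Hydraulic radius R = A/P = 30.34/15.66 = 1.938 m.
From Manning's equation, S = [nQ / (1 A R^(2/3))]² = [0.039 × 35.7 / (1 × 30.34 × 1.938^(2/3))]² = 0.000872.

S = 0.000872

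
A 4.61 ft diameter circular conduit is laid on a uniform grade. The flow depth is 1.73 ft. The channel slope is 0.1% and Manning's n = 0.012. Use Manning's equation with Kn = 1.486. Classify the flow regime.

subcritical

For a circular section of diameter D = 4.61 ft at depth y = 1.73 ft, the central angle is θ = 2 arccos(1 − 2y/D) = 2.637 rad. Then A = (D²/8)(θ − sin θ) = 5.723 ft² and P = Dθ/2 = 6.079 ft.
Hydraulic radius R = A/P = 5.723/6.079 = 0.9414 ft.
V = (1.486/n) R^(2/3) √S = (1.486/0.012) × 0.9414^(2/3) × √0.001 = 3.761 ft/s. Hydraulic depth D_h = A/T = 5.723/4.464 = 1.282 ft.
Froude number Fr = V/√(g·D_h) = 3.761/√(32.2×1.282) = 0.585, which is less than 1, so the flow is subcritical.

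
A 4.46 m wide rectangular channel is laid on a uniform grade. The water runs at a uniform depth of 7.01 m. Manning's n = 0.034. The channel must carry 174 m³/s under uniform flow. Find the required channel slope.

Flow area A = b·y = 4.46 × 7.01 = 31.26 m². Wetted perimeter P = b + 2y = 4.46 + 2×7.01 = 18.48 m.
Hydraulic radius R = A/P = 31.26/18.48 = 1.692 m.
From Manning's equation, S = [nQ / (1 A R^(2/3))]² = [0.034 × 174 / (1 × 31.26 × 1.692^(2/3))]² = 0.0178.

S = 0.0178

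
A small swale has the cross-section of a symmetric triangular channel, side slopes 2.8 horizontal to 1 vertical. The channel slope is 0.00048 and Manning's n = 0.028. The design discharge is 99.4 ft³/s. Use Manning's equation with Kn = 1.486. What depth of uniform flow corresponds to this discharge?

Manning's equation rearranged: A R^(2/3) = nQ / (1.486·√S) = 0.028 × 99.4 / (1.486 × √0.00048) = 85.49.
At y = 3.72 ft: A R^(2/3) = 56.3 — low.
At y = 4.35 ft: A R^(2/3) = 85.45 — close enough.

y_n = 4.35 ft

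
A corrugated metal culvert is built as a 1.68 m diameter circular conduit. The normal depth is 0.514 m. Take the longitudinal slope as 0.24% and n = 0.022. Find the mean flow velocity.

For a circular section of diameter D = 1.68 m at depth y = 0.514 m, the central angle is θ = 2 arccos(1 − 2y/D) = 2.344 rad. Then A = (D²/8)(θ − sin θ) = 0.5748 m² and P = Dθ/2 = 1.969 m.
Hydraulic radius R = A/P = 0.5748/1.969 = 0.2918 m.
From Manning's equation, V = (1/n) R^(2/3) S^(1/2) = (1/0.022) × 0.2918^(2/3) × 0.0024^(1/2) = 0.98 m/s.

V = 0.98 m/s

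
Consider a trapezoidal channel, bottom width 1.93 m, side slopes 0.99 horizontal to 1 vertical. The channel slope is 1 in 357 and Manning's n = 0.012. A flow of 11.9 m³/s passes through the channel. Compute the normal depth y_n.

Manning's equation rearranged: A R^(2/3) = nQ / (1·√S) = 0.012 × 11.9 / (√0.002801) = 2.698.
Trying y = 1.4 m: A R^(2/3) = 3.97 — over.
Trying y = 0.986 m: A R^(2/3) = 2.059 — short.
Trying y = 1.14 m: A R^(2/3) = 2.693 — close enough.

y_n = 1.14 m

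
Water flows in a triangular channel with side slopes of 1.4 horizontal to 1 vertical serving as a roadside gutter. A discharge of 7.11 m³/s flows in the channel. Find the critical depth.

At critical depth, Q² T / (g A³) = 1, i.e. A³/T = Q²/g = 7.11²/9.81 = 5.153.
Try y = 1.51 m: A³/T = 7.693 — over.
Try y = 1.11 m: A³/T = 1.651 — short.
Try y = 1.39 m: A³/T = 5.085 — matches.

y_c = 1.39 m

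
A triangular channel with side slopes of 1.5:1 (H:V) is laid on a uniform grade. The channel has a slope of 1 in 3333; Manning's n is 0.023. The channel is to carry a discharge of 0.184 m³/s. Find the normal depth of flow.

Manning's equation rearranged: A R^(2/3) = nQ / (1·√S) = 0.023 × 0.184 / (√0.0003) = 0.2443.
Trying y = 0.467 m: A R^(2/3) = 0.1097 — too small.
Trying y = 0.757 m: A R^(2/3) = 0.3979 — too large.
Trying y = 0.63 m: A R^(2/3) = 0.2438 — ≈ 0.2443.

y_n = 0.63 m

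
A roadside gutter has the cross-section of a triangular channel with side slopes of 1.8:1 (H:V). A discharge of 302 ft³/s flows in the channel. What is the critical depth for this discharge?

y_c = 4.45 ft

At critical depth, Q² T / (g A³) = 1, i.e. A³/T = Q²/g = 302²/32.2 = 2832.
At y = 5.37 ft: A³/T = 7234 — over.
At y = 4.45 ft: A³/T = 2827 — matches.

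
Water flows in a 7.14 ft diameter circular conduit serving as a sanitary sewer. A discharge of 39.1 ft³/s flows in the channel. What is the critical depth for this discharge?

y_c = 1.57 ft

At critical depth, Q² T / (g A³) = 1, i.e. A³/T = Q²/g = 39.1²/32.2 = 47.48.
At y = 1.77 ft: A³/T = 75.06 — over.
At y = 1.21 ft: A³/T = 16.93 — short.
At y = 1.57 ft: A³/T = 47 — matches.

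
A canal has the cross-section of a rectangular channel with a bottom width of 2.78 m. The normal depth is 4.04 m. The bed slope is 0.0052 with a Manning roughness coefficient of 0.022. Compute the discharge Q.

Q = 37.6 m³/s

Flow area A = b·y = 2.78 × 4.04 = 11.23 m². Wetted perimeter P = b + 2y = 2.78 + 2×4.04 = 10.86 m.
Hydraulic radius R = A/P = 11.23/10.86 = 1.034 m.
Manning's equation: Q = (1/n) A R^(2/3) S^(1/2) = (1/0.022) × 11.23 × 1.034^(2/3) × 0.0052^(1/2) = 37.6 m³/s.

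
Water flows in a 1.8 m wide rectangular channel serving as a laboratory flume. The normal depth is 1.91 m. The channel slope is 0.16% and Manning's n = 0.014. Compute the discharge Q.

Q = 7.08 m³/s

Flow area A = b·y = 1.8 × 1.91 = 3.438 m². Wetted perimeter P = b + 2y = 1.8 + 2×1.91 = 5.62 m.
Hydraulic radius R = A/P = 3.438/5.62 = 0.6117 m.
Manning's equation: Q = (1/n) A R^(2/3) S^(1/2) = (1/0.014) × 3.438 × 0.6117^(2/3) × 0.0016^(1/2) = 7.08 m³/s.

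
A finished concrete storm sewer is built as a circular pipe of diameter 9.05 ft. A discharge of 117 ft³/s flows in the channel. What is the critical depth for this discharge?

y_c = 2.58 ft

At critical depth, Q² T / (g A³) = 1, i.e. A³/T = Q²/g = 117²/32.2 = 425.1.
Trying y = 2.91 ft: A³/T = 674.3 — too large.
Trying y = 1.82 ft: A³/T = 108.4 — too small.
Trying y = 2.58 ft: A³/T = 422.9 — ≈ 425.1.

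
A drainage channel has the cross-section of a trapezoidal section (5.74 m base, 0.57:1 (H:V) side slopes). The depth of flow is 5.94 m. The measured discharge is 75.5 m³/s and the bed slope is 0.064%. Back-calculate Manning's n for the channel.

With bottom width b = 5.74 m and side slope z = 0.57: A = (b + zy)y = (5.74 + 0.57×5.94)×5.94 = 54.21 m²; P = b + 2y√(1+z²) = 5.74 + 2×5.94×1.151 = 19.41 m.
Hydraulic radius R = A/P = 54.21/19.41 = 2.792 m.
Rearranging Manning's equation: n = (1/Q) A R^(2/3) S^(1/2) = (1/75.5) × 54.21 × 2.792^(2/3) × √0.00064 = 0.036.

n = 0.036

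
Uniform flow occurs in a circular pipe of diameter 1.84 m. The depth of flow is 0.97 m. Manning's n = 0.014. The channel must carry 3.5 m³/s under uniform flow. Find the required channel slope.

S = 0.0032

For a circular section of diameter D = 1.84 m at depth y = 0.97 m, the central angle is θ = 2 arccos(1 − 2y/D) = 3.25 rad. Then A = (D²/8)(θ − sin θ) = 1.421 m² and P = Dθ/2 = 2.99 m.
Hydraulic radius R = A/P = 1.421/2.99 = 0.4754 m.
From Manning's equation, S = [nQ / (1 A R^(2/3))]² = [0.014 × 3.5 / (1 × 1.421 × 0.4754^(2/3))]² = 0.0032.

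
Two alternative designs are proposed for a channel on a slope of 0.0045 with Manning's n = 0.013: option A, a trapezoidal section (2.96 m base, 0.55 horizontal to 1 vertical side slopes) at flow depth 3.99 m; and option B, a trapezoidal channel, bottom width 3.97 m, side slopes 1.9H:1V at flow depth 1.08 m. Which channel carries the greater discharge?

channel A

Channel A: With bottom width b = 2.96 m and side slope z = 0.55: A = (b + zy)y = (2.96 + 0.55×3.99)×3.99 = 20.57 m²; P = b + 2y√(1+z²) = 2.96 + 2×3.99×1.141 = 12.07 m. Hydraulic radius R = A/P = 20.57/12.07 = 1.704 m. Q_A = (1/0.013)·20.57·1.704^(2/3)·√0.0045 = 151.4 m³/s.
Channel B: With bottom width b = 3.97 m and side slope z = 1.9: A = (b + zy)y = (3.97 + 1.9×1.08)×1.08 = 6.504 m²; P = b + 2y√(1+z²) = 3.97 + 2×1.08×2.147 = 8.608 m. Hydraulic radius R = A/P = 6.504/8.608 = 0.7556 m. Q_B = (1/0.013)·6.504·0.7556^(2/3)·√0.0045 = 27.84 m³/s.
Q_A = 151.4 m³/s vs Q_B = 27.84 m³/s, so channel A carries more.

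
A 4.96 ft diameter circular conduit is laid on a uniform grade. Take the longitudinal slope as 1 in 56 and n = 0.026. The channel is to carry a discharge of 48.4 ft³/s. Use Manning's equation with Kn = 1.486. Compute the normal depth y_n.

y_n = 1.81 ft

Manning's equation rearranged: A R^(2/3) = nQ / (1.486·√S) = 0.026 × 48.4 / (1.486 × √0.01786) = 6.337.
Try y = 2.21 ft: A R^(2/3) = 9.128 — high.
Try y = 1.5 ft: A R^(2/3) = 4.436 — low.
Try y = 1.81 ft: A R^(2/3) = 6.342 — matches.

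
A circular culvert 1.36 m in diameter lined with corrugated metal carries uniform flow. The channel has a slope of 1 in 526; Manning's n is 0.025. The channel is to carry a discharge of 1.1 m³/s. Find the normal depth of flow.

y_n = 1 m

Manning's equation rearranged: A R^(2/3) = nQ / (1·√S) = 0.025 × 1.1 / (√0.001901) = 0.6307.
Trying y = 0.701 m: A R^(2/3) = 0.3724 — low.
Trying y = 1 m: A R^(2/3) = 0.6303 — ≈ 0.6307.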